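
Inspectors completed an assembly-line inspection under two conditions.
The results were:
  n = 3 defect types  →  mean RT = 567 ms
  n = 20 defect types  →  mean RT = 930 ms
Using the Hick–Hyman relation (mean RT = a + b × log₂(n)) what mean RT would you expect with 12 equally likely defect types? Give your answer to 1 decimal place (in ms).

With log₂ n on the abscissa the relation is linear; from the two conditions:
  b = (930 − 567) / (log₂ 20 − log₂ 3) = 363 / (4.3219 − 1.5850) = 132.629 ms/bit
  a = 567 − 132.629 × 1.5850 = 356.789 ms
Then RT(12) = 356.789 + 132.629 × log₂ 12 = 356.789 + 132.629 × 3.5850 ≈ 832.257 ms.

832.3 ms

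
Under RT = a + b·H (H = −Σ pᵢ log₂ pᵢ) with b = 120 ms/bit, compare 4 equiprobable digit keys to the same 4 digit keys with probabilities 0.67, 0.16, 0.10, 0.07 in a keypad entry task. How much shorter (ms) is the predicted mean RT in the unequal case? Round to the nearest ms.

Equiprobable entropy H₀ = log₂ 4 = 2.0000 bits.
Skewed entropy H = −Σ pᵢ log₂ pᵢ = 1.4109 bits.
ΔRT = b·(H₀ − H) = 120 × 0.5891 = 70.70 ms.

71 ms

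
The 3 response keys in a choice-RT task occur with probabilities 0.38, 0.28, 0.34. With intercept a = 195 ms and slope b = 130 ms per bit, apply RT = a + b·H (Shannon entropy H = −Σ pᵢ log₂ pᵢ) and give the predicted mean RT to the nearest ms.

H = 0.38·log₂(1/0.38) + 0.28·log₂(1/0.28) + 0.34·log₂(1/0.34) = 1.5738 bits.
RT = 195 + 130 × 1.5738 = 399.60 ms.

400 ms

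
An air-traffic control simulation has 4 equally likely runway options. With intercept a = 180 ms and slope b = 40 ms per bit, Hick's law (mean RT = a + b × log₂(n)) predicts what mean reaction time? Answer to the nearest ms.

log₂(4) = 2 bits, so RT = 180 + 40 × 2 ≈ 260.000 ms.

260 ms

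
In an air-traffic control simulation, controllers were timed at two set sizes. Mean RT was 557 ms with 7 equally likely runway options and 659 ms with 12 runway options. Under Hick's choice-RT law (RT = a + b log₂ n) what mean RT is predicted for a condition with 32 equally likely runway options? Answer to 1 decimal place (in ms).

844.6 ms

Fit slope and intercept:
  b = (659 − 557) / (log₂ 12 − log₂ 7) = 102 / (3.5850 − 2.8074) = 131.172 ms/bit
  a = 557 − 131.172 × 2.8074 = 188.755 ms
Then RT(32) = 188.755 + 131.172 × log₂ 32 = 188.755 + 131.172 × 5 ≈ 844.613 ms.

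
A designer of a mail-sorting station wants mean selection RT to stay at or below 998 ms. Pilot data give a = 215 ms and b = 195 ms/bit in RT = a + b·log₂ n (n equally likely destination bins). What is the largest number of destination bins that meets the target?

Set 215 + 195·log₂ n ≤ 998 → log₂ n ≤ (998 − 215)/195 = 4.0154.
So n ≤ 2^4.0154 = 16.172; the largest integer n is 16.

16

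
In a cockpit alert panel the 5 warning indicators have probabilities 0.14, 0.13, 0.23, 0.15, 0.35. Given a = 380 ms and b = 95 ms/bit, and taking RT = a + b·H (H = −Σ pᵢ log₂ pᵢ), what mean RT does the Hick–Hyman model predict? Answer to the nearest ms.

H = 0.14·log₂(1/0.14) + 0.13·log₂(1/0.13) + 0.23·log₂(1/0.23) + 0.15·log₂(1/0.15) + 0.35·log₂(1/0.35) = 2.2081 bits.
RT = 380 + 95 × 2.2081 = 589.77 ms.

590 ms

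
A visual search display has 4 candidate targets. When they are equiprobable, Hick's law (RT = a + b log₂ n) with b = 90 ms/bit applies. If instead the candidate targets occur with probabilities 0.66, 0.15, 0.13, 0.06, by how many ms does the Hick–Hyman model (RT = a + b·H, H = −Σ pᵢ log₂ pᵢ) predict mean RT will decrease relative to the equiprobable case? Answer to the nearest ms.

51 ms

The RT saving is b·ΔH. Equiprobable H₀ = log₂(4) = 2.0000 bits; with the given probabilities H = 1.4324 bits.
b·(H₀ − H) = 90 × (2.0000 − 1.4324) = 51.09 ms.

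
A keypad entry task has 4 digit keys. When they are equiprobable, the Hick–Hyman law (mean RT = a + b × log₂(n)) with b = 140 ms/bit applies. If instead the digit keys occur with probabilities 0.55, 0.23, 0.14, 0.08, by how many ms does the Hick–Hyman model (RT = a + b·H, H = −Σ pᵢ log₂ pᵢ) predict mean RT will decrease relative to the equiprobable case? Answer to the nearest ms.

Equiprobable entropy H₀ = log₂ 4 = 2.0000 bits.
Skewed entropy H = −Σ pᵢ log₂ pᵢ = 1.6507 bits.
ΔRT = b·(H₀ − H) = 140 × 0.3493 = 48.91 ms.

49 ms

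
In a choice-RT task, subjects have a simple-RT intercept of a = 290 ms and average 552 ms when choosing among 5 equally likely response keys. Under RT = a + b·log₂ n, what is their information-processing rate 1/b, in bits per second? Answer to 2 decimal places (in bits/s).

b = (552 − 290)/log₂ 5 = 262/2.3219 = 112.837 ms per bit = 0.11284 s/bit; the reciprocal is 8.862 bits/s.

8.86 bits/s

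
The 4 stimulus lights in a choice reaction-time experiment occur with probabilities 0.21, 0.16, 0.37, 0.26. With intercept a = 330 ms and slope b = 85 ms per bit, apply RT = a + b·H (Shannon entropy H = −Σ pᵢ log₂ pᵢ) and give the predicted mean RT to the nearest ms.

494 ms

H = 0.21·log₂(1/0.21) + 0.16·log₂(1/0.16) + 0.37·log₂(1/0.37) + 0.26·log₂(1/0.26) = 1.9319 bits.
RT = 330 + 85 × 1.9319 = 494.21 ms.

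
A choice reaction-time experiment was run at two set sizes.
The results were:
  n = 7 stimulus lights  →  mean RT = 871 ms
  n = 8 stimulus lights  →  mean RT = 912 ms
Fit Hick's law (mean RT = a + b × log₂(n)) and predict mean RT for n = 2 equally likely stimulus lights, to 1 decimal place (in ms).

486.3 ms

RT is linear in log₂ n, so two points fix the line:
  b = (912 − 871) / (log₂ 8 − log₂ 7) = 41 / (3 − 2.8074) = 212.827 ms/bit
  a = 871 − 212.827 × 2.8074 = 273.520 ms
Then RT(2) = 273.520 + 212.827 × log₂ 2 = 273.520 + 212.827 × 1 ≈ 486.347 ms.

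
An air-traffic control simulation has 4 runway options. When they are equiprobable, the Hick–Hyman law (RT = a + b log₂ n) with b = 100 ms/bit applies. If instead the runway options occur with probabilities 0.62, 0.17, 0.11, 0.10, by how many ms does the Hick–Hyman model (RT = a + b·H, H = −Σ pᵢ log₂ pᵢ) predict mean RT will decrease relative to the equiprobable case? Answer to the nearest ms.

The RT saving is b·ΔH. Equiprobable H₀ = log₂(4) = 2.0000 bits; with the given probabilities H = 1.5447 bits.
b·(H₀ − H) = 100 × (2.0000 − 1.5447) = 45.53 ms.

46 ms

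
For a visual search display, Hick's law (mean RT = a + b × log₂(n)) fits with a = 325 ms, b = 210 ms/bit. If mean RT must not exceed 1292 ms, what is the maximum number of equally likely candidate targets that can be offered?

Set 325 + 210·log₂ n ≤ 1292 → log₂ n ≤ (1292 − 325)/210 = 4.6048.
So n ≤ 2^4.6048 = 24.332; the largest integer n is 24.

24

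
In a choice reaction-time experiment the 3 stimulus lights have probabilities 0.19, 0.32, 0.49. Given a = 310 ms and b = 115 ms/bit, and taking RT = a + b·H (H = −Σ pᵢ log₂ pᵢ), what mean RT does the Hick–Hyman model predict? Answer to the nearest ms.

Entropy contributions −pᵢ log₂ pᵢ: 0.4552, 0.5260, 0.5043; sum H = 1.4855 bits.
RT = a + bH = 310 + 115·1.4855 = 480.84 ms.

481 ms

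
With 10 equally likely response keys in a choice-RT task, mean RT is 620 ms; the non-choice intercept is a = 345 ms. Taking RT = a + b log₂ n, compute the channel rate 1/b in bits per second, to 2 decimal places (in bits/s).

b = (620 − 345)/log₂ 10 = 275/3.3219 = 82.783 ms per bit = 0.08278 s/bit; the reciprocal is 12.080 bits/s.

12.08 bits/s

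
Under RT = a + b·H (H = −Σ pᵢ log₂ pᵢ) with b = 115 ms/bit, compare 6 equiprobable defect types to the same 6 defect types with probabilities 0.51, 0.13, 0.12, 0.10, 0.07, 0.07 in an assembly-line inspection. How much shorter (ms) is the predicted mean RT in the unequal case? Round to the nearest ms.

54 ms

The RT saving is b·ΔH. Equiprobable H₀ = log₂(6) = 2.5850 bits; with the given probabilities H = 2.1144 bits.
b·(H₀ − H) = 115 × (2.5850 − 2.1144) = 54.11 ms.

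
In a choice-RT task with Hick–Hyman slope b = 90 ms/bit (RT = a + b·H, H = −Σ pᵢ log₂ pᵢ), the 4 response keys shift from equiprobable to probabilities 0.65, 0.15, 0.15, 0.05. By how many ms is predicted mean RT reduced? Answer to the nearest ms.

Equiprobable entropy H₀ = log₂ 4 = 2.0000 bits.
Skewed entropy H = −Σ pᵢ log₂ pᵢ = 1.4412 bits.
ΔRT = b·(H₀ − H) = 90 × 0.5588 = 50.30 ms.

50 ms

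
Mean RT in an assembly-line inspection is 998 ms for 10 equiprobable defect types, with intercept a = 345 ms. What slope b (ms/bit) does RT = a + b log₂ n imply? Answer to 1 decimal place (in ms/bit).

196.6 ms/bit

log₂(10) = 3.3219 bits.
b = (RT − a)/log₂ n = (998 − 345) / 3.3219 = 196.573 ms/bit.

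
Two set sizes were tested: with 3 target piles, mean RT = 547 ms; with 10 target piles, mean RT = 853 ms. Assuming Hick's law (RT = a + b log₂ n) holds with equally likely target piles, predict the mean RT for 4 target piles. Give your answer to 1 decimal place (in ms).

620.1 ms

Fit slope and intercept:
  b = (853 − 547) / (log₂ 10 − log₂ 3) = 306 / (3.3219 − 1.5850) = 176.169 ms/bit
  a = 547 − 176.169 × 1.5850 = 267.778 ms
Then RT(4) = 267.778 + 176.169 × log₂ 4 = 267.778 + 176.169 × 2 ≈ 620.117 ms.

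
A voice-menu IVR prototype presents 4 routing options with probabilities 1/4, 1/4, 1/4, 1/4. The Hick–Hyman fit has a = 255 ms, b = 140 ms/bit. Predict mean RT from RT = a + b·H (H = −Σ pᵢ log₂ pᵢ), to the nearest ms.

Each term −pᵢ log₂ pᵢ: 0.25·2 + 0.25·2 + 0.25·2 + 0.25·2; summed, H = 2.000 bits.
Mean RT = a + bH = 255 + 140·2.000 = 535.00 ms.

535 ms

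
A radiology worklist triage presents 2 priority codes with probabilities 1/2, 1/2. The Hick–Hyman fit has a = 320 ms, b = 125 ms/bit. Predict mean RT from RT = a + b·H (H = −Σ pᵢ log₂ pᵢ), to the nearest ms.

445 ms

H = −Σ pᵢ log₂ pᵢ = 0.5·1 + 0.5·1 = 1.000 bits.
RT = 320 + 125 × 1.000 = 445.00 ms.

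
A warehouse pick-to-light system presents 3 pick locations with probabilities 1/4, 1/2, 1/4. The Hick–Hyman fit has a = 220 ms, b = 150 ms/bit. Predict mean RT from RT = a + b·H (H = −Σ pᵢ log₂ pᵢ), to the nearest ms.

H = −Σ pᵢ log₂ pᵢ = 0.25·2 + 0.5·1 + 0.25·2 = 1.500 bits.
RT = 220 + 150 × 1.500 = 445.00 ms.

445 ms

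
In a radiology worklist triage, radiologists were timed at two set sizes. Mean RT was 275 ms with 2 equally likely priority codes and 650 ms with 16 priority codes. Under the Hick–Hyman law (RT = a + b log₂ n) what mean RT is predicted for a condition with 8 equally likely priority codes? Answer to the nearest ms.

RT is linear in log₂ n, so two points fix the line:
  b = (650 − 275) / (log₂ 16 − log₂ 2) = 375 / (4 − 1) = 125 ms/bit
  a = 275 − 125 × 1 = 150 ms
Then RT(8) = 150 + 125 × log₂ 8 = 150 + 125 × 3 ≈ 525.000 ms.

525 ms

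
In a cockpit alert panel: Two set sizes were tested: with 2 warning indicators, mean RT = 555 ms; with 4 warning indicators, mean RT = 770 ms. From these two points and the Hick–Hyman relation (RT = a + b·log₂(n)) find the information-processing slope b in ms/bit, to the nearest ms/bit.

215 ms/bit

The slope on a log₂ axis is (770 − 555) / (2 − 1) = 215 ms/bit.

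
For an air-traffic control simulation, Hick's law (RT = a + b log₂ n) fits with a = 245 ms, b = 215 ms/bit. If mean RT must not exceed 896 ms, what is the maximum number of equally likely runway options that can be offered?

8

Information budget: (896 − 245)/215 = 3.0279 bits, so n ≤ 2^3.0279 = 8.156 → at most 8.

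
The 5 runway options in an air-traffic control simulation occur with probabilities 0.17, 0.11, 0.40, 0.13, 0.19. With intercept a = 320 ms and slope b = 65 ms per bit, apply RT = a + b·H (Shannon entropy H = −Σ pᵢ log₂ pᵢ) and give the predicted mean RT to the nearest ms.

H = 0.17·log₂(1/0.17) + 0.11·log₂(1/0.11) + 0.40·log₂(1/0.40) + 0.13·log₂(1/0.13) + 0.19·log₂(1/0.19) = 2.1515 bits.
RT = 320 + 65 × 2.1515 = 459.85 ms.

460 ms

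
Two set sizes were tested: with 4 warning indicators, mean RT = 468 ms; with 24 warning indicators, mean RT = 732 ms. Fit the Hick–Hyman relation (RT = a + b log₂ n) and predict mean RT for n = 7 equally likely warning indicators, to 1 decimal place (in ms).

550.5 ms

Solve the two-equation system in a and b:
  b = (732 − 468) / (log₂ 24 − log₂ 4) = 264 / (4.5850 − 2) = 102.129 ms/bit
  a = 468 − 102.129 × 2 = 263.742 ms
Then RT(7) = 263.742 + 102.129 × log₂ 7 = 263.742 + 102.129 × 2.8074 ≈ 550.454 ms.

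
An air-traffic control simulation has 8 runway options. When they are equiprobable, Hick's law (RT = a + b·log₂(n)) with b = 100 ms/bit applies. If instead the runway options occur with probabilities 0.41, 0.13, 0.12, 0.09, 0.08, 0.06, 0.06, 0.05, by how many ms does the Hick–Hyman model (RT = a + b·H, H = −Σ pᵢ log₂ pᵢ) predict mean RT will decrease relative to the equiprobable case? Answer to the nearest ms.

42 ms

Equiprobable entropy H₀ = log₂ 8 = 3.0000 bits.
Skewed entropy H = −Σ pᵢ log₂ pᵢ = 2.5844 bits.
ΔRT = b·(H₀ − H) = 100 × 0.4156 = 41.56 ms.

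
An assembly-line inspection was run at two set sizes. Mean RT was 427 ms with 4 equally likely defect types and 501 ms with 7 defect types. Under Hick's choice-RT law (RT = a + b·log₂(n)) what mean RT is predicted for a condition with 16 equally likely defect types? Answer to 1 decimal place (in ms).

With log₂ n on the abscissa the relation is linear; from the two conditions:
  b = (501 − 427) / (log₂ 7 − log₂ 4) = 74 / (2.8074 − 2) = 91.657 ms/bit
  a = 427 − 91.657 × 2 = 243.685 ms
Then RT(16) = 243.685 + 91.657 × log₂ 16 = 243.685 + 91.657 × 4 ≈ 610.315 ms.

610.3 ms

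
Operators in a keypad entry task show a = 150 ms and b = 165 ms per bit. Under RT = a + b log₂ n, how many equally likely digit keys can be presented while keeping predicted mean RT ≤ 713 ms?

10

Set 150 + 165·log₂ n ≤ 713 → log₂ n ≤ (713 − 150)/165 = 3.4121.
So n ≤ 2^3.4121 = 10.645; the largest integer n is 10.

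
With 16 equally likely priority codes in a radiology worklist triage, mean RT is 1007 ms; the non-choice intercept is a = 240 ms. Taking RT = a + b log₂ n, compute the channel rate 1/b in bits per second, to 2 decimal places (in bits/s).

b = (1007 − 240)/log₂ 16 = 767/4 = 191.750 ms per bit = 0.19175 s/bit; the reciprocal is 5.215 bits/s.

5.22 bits/s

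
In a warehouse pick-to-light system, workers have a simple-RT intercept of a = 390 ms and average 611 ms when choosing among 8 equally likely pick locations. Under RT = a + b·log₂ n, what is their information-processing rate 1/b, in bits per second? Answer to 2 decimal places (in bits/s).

13.57 bits/s

b = (611 − 390)/log₂ 8 = 221/3 = 73.667 ms per bit = 0.07367 s/bit; the reciprocal is 13.575 bits/s.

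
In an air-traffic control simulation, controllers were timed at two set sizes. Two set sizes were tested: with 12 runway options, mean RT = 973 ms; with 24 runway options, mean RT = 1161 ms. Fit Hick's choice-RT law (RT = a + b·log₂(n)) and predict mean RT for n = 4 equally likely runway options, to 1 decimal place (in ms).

675.0 ms

With log₂ n on the abscissa the relation is linear; from the two conditions:
  b = (1161 − 973) / (log₂ 24 − log₂ 12) = 188 / (4.5850 − 3.5850) = 188.000 ms/bit
  a = 973 − 188.000 × 3.5850 = 299.027 ms
Then RT(4) = 299.027 + 188.000 × log₂ 4 = 299.027 + 188.000 × 2 ≈ 675.027 ms.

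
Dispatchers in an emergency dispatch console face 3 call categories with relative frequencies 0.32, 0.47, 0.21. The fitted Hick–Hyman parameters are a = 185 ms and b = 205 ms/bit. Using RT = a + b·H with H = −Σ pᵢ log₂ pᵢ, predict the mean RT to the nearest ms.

H = 0.32·log₂(1/0.32) + 0.47·log₂(1/0.47) + 0.21·log₂(1/0.21) = 1.5108 bits.
RT = 185 + 205 × 1.5108 = 494.72 ms.

495 ms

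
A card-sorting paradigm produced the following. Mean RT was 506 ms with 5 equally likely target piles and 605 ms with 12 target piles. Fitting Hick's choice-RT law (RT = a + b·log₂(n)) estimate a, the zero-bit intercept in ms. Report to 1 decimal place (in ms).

324.0 ms

Slope: b = (605 − 506) / (log₂ 12 − log₂ 5) = 99/1.2630 = 78.383 ms/bit.
Intercept: a = 506 − 78.383·log₂(5) = 324.001 ms.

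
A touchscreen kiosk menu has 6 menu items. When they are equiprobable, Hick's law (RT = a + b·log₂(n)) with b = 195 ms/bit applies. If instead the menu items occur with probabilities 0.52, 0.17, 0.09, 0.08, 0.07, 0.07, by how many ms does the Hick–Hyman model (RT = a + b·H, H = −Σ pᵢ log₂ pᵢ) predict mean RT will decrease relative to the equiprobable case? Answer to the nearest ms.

101 ms

Equiprobable entropy H₀ = log₂ 6 = 2.5850 bits.
Skewed entropy H = −Σ pᵢ log₂ pᵢ = 2.0664 bits.
ΔRT = b·(H₀ − H) = 195 × 0.5185 = 101.11 ms.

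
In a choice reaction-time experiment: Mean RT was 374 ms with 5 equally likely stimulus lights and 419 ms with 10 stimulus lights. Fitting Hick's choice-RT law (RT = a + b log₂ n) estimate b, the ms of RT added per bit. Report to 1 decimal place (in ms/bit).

45.0 ms/bit

Slope: b = (419 − 374) / (log₂ 10 − log₂ 5) = 45/1.0000 = 45.000 ms/bit.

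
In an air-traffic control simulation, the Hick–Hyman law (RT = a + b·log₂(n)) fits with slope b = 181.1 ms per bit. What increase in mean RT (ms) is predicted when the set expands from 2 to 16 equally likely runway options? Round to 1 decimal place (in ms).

543.3 ms

Only the slope matters, since a is common to both: ΔRT = b·log₂(n₂/n₁).
log₂(16) − log₂(2) = log₂(16/2) = log₂(8) = 3.
ΔRT = 181.1 × 3.0000 = 543.300 ms.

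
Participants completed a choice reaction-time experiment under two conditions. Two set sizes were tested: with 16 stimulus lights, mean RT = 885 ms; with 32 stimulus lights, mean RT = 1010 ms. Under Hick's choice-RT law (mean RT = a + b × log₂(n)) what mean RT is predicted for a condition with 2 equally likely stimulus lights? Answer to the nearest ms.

510 ms

RT is linear in log₂ n, so two points fix the line:
  b = (1010 − 885) / (log₂ 32 − log₂ 16) = 125 / (5 − 4) = 125 ms/bit
  a = 885 − 125 × 4 = 385 ms
Then RT(2) = 385 + 125 × log₂ 2 = 385 + 125 × 1 ≈ 510.000 ms.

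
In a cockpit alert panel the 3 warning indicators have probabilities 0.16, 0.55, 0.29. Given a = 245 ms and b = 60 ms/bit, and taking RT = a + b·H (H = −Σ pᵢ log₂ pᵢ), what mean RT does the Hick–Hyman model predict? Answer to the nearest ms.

H = 0.16·log₂(1/0.16) + 0.55·log₂(1/0.55) + 0.29·log₂(1/0.29) = 1.4153 bits.
RT = 245 + 60 × 1.4153 = 329.92 ms.

330 ms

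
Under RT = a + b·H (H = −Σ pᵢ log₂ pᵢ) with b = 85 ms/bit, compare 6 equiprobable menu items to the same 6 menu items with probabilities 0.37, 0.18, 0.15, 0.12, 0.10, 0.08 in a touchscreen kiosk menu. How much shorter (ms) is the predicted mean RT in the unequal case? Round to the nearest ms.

18 ms

Equiprobable entropy H₀ = log₂ 6 = 2.5850 bits.
Skewed entropy H = −Σ pᵢ log₂ pᵢ = 2.3774 bits.
ΔRT = b·(H₀ − H) = 85 × 0.2076 = 17.65 ms.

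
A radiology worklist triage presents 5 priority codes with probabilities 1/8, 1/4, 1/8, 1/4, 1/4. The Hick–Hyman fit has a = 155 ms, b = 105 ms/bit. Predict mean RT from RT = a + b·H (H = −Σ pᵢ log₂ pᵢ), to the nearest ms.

Each term −pᵢ log₂ pᵢ: 0.125·3 + 0.25·2 + 0.125·3 + 0.25·2 + 0.25·2; summed, H = 2.250 bits.
Mean RT = a + bH = 155 + 105·2.250 = 391.25 ms.

391 ms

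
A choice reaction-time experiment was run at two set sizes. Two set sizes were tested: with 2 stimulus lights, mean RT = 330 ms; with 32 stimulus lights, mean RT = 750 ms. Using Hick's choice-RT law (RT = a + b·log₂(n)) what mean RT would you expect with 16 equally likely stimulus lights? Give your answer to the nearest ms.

With log₂ n on the abscissa the relation is linear; from the two conditions:
  b = (750 − 330) / (log₂ 32 − log₂ 2) = 420 / (5 − 1) = 105 ms/bit
  a = 330 − 105 × 1 = 225 ms
Then RT(16) = 225 + 105 × log₂ 16 = 225 + 105 × 4 ≈ 645.000 ms.

645 ms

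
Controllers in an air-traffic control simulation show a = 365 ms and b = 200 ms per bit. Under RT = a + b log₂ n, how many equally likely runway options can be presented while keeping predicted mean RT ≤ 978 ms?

200·log₂ n ≤ 978 − 365 = 613, giving log₂ n ≤ 3.0650 and n ≤ 8.369. The largest whole number is 8.

8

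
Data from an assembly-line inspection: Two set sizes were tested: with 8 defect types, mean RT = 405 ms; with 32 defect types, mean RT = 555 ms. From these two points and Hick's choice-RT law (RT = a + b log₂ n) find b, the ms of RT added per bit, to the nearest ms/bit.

Slope: b = (555 − 405) / (log₂ 32 − log₂ 8) = 150/2.0000 = 75 ms/bit.

75 ms/bit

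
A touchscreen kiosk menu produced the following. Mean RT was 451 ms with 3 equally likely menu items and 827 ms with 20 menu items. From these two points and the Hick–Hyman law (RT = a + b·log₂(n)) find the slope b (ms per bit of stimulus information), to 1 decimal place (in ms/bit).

137.4 ms/bit

Slope: b = (827 − 451) / (log₂ 20 − log₂ 3) = 376/2.7370 = 137.378 ms/bit.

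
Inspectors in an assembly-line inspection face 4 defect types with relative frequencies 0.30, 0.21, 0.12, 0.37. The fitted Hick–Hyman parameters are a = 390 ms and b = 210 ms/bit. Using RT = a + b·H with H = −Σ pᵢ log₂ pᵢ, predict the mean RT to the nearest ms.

Entropy contributions −pᵢ log₂ pᵢ: 0.5211, 0.4728, 0.3671, 0.5307; sum H = 1.8917 bits.
RT = a + bH = 390 + 210·1.8917 = 787.26 ms.

787 ms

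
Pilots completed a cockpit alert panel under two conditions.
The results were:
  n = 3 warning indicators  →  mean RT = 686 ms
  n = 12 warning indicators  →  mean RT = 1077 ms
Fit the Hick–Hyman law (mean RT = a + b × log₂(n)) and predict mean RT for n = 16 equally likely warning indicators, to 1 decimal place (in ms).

RT is linear in log₂ n, so two points fix the line:
  b = (1077 − 686) / (log₂ 12 − log₂ 3) = 391 / (3.5850 − 1.5850) = 195.500 ms/bit
  a = 686 − 195.500 × 1.5850 = 376.140 ms
Then RT(16) = 376.140 + 195.500 × log₂ 16 = 376.140 + 195.500 × 4 ≈ 1158.140 ms.

1158.1 ms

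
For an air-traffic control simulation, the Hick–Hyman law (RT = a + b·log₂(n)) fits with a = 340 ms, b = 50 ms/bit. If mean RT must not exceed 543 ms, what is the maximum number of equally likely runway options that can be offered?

Set 340 + 50·log₂ n ≤ 543 → log₂ n ≤ (543 − 340)/50 = 4.0600.
So n ≤ 2^4.0600 = 16.679; the largest integer n is 16.

16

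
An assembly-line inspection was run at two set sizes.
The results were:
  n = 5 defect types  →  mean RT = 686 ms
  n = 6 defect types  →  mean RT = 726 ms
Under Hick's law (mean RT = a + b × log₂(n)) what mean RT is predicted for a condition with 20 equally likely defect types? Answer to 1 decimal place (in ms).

Fit slope and intercept:
  b = (726 − 686) / (log₂ 6 − log₂ 5) = 40 / (2.5850 − 2.3219) = 152.071 ms/bit
  a = 686 − 152.071 × 2.3219 = 332.901 ms
Then RT(20) = 332.901 + 152.071 × log₂ 20 = 332.901 + 152.071 × 4.3219 ≈ 990.143 ms.

990.1 ms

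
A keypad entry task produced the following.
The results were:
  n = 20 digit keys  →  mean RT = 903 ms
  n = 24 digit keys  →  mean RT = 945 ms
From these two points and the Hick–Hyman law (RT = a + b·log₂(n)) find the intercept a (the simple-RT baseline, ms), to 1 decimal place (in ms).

212.9 ms

b = (RT₂ − RT₁)/(log₂ n₂ − log₂ n₁) = (945 − 903)/(4.5850 − 4.3219) = 159.675 ms/bit.
a = RT₁ − b·log₂ n₁ = 903 − 159.675 × 4.3219 = 212.896 ms.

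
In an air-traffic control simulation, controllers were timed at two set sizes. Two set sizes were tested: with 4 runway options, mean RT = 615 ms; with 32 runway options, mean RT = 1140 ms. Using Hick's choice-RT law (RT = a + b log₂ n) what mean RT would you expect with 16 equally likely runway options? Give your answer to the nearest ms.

965 ms

RT is linear in log₂ n, so two points fix the line:
  b = (1140 − 615) / (log₂ 32 − log₂ 4) = 525 / (5 − 2) = 175 ms/bit
  a = 615 − 175 × 2 = 265 ms
Then RT(16) = 265 + 175 × log₂ 16 = 265 + 175 × 4 ≈ 965.000 ms.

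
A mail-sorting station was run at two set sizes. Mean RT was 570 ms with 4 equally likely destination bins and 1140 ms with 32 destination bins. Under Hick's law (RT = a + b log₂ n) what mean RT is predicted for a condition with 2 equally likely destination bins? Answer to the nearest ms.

With log₂ n on the abscissa the relation is linear; from the two conditions:
  b = (1140 − 570) / (log₂ 32 − log₂ 4) = 570 / (5 − 2) = 190 ms/bit
  a = 570 − 190 × 2 = 190 ms
Then RT(2) = 190 + 190 × log₂ 2 = 190 + 190 × 1 ≈ 380.000 ms.

380 ms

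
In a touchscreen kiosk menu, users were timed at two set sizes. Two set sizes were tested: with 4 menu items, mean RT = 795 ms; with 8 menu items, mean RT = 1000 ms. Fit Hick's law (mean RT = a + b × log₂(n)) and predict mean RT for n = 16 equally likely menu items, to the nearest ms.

1205 ms

Solve the two-equation system in a and b:
  b = (1000 − 795) / (log₂ 8 − log₂ 4) = 205 / (3 − 2) = 205 ms/bit
  a = 795 − 205 × 2 = 385 ms
Then RT(16) = 385 + 205 × log₂ 16 = 385 + 205 × 4 ≈ 1205.000 ms.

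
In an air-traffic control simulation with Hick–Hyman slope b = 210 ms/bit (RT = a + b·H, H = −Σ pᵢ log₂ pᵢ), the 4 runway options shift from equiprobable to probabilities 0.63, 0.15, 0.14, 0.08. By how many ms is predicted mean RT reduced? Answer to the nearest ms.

101 ms

The RT saving is b·ΔH. Equiprobable H₀ = log₂(4) = 2.0000 bits; with the given probabilities H = 1.5191 bits.
b·(H₀ − H) = 210 × (2.0000 − 1.5191) = 100.99 ms.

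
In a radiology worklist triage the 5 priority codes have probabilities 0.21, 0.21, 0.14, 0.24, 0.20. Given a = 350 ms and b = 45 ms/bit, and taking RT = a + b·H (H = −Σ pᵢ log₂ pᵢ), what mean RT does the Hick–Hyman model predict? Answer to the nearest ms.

Entropy contributions −pᵢ log₂ pᵢ: 0.4728, 0.4728, 0.3971, 0.4941, 0.4644; sum H = 2.3013 bits.
RT = a + bH = 350 + 45·2.3013 = 453.56 ms.

454 ms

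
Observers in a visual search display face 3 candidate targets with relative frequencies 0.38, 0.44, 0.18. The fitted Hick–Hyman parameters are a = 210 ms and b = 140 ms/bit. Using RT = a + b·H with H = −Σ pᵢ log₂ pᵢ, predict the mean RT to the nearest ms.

420 ms

H = 0.38·log₂(1/0.38) + 0.44·log₂(1/0.44) + 0.18·log₂(1/0.18) = 1.4969 bits.
RT = 210 + 140 × 1.4969 = 419.57 ms.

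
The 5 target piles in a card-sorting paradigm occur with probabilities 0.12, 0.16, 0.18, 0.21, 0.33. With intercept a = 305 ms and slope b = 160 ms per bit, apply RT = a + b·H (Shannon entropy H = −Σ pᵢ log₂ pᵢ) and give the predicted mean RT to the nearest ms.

663 ms

Entropy contributions −pᵢ log₂ pᵢ: 0.3671, 0.4230, 0.4453, 0.4728, 0.5278; sum H = 2.2360 bits.
RT = a + bH = 305 + 160·2.2360 = 662.77 ms.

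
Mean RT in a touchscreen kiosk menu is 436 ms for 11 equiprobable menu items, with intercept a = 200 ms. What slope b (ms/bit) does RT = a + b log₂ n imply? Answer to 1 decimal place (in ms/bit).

68.2 ms/bit

log₂(11) = 3.4594 bits.
b = (RT − a)/log₂ n = (436 − 200) / 3.4594 = 68.219 ms/bit.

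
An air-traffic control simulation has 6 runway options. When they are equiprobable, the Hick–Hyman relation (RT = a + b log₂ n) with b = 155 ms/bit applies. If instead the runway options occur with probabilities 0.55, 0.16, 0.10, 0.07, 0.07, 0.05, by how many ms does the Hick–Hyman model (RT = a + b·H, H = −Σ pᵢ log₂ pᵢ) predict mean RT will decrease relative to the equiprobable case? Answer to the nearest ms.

The RT saving is b·ΔH. Equiprobable H₀ = log₂(6) = 2.5850 bits; with the given probabilities H = 1.9828 bits.
b·(H₀ − H) = 155 × (2.5850 − 1.9828) = 93.34 ms.

93 ms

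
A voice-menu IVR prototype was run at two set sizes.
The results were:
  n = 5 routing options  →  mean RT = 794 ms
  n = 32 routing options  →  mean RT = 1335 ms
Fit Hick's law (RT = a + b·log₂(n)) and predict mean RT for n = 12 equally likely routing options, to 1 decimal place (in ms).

Solve the two-equation system in a and b:
  b = (1335 − 794) / (log₂ 32 − log₂ 5) = 541 / (5 − 2.3219) = 202.011 ms/bit
  a = 794 − 202.011 × 2.3219 = 324.945 ms
Then RT(12) = 324.945 + 202.011 × log₂ 12 = 324.945 + 202.011 × 3.5850 ≈ 1049.147 ms.

1049.1 ms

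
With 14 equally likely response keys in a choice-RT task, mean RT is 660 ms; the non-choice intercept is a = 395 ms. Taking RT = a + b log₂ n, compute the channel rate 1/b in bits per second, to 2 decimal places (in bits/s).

b = (660 − 395)/log₂ 14 = 265/3.8074 = 69.602 ms per bit = 0.06960 s/bit; the reciprocal is 14.367 bits/s.

14.37 bits/s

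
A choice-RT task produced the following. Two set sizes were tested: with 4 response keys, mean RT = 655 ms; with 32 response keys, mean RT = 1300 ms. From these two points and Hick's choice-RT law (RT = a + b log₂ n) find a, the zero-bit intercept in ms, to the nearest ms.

The slope on a log₂ axis is (1300 − 655) / (5 − 2) = 215 ms/bit.
Intercept: a = 655 − 215·log₂(4) = 225.000 ms.

225 ms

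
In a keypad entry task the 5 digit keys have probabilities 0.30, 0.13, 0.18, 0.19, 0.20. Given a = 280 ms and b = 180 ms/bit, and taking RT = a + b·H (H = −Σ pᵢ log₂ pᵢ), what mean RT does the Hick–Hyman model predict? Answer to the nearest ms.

688 ms

H = 0.30·log₂(1/0.30) + 0.13·log₂(1/0.13) + 0.18·log₂(1/0.18) + 0.19·log₂(1/0.19) + 0.20·log₂(1/0.20) = 2.2687 bits.
RT = 280 + 180 × 2.2687 = 688.36 ms.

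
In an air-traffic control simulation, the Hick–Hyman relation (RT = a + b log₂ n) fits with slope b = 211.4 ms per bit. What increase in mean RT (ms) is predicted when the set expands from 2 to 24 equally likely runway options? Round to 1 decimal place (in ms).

ΔRT = (a + b log₂ n₂) − (a + b log₂ n₁) = b·(log₂ n₂ − log₂ n₁).
log₂(24) − log₂(2) = 4.5850 − 1 = 3.5850.
ΔRT = 211.4 × 3.5850 = 757.861 ms.

757.9 ms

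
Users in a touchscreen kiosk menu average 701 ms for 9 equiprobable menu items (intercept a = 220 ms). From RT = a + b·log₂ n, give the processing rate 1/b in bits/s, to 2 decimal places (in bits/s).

6.59 bits/s

Choice component = 701 − 220 = 481 ms over log₂(9) = 3.1699 bits.
b = 481 / 3.1699 = 151.739 ms/bit, so 1/b = 6.590 bits/s.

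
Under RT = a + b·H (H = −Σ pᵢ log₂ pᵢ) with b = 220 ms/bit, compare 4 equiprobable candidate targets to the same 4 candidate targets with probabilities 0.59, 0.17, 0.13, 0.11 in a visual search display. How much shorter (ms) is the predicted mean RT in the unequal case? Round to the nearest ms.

Equiprobable entropy H₀ = log₂ 4 = 2.0000 bits.
Skewed entropy H = −Σ pᵢ log₂ pᵢ = 1.6166 bits.
ΔRT = b·(H₀ − H) = 220 × 0.3834 = 84.34 ms.

84 ms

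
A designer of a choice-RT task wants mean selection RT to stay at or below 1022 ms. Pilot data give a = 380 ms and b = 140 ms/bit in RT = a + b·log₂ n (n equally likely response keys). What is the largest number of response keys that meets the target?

140·log₂ n ≤ 1022 − 380 = 642, giving log₂ n ≤ 4.5857 and n ≤ 24.013. The largest whole number is 24.

24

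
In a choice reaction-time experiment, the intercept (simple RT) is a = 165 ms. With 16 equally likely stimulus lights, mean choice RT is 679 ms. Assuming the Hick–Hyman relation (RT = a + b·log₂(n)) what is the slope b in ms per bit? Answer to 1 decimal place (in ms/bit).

128.5 ms/bit

16 alternatives carry log₂ 16 = 4 bits; the choice cost is 679 − 165 = 514 ms, so b = 514/4 = 128.500 ms/bit.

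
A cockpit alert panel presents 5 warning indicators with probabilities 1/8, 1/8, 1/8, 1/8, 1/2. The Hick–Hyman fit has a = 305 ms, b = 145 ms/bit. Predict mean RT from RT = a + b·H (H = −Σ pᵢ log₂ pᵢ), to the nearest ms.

595 ms

H = −Σ pᵢ log₂ pᵢ = 0.125·3 + 0.125·3 + 0.125·3 + 0.125·3 + 0.5·1 = 2.000 bits.
RT = 305 + 145 × 2.000 = 595.00 ms.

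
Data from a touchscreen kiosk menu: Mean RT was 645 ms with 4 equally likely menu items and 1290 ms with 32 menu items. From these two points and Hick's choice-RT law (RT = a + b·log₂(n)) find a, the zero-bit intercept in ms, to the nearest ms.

b = (RT₂ − RT₁)/(log₂ n₂ − log₂ n₁) = (1290 − 645)/(5 − 2) = 215 ms/bit.
Intercept: a = 645 − 215·log₂(4) = 215.000 ms.

215 ms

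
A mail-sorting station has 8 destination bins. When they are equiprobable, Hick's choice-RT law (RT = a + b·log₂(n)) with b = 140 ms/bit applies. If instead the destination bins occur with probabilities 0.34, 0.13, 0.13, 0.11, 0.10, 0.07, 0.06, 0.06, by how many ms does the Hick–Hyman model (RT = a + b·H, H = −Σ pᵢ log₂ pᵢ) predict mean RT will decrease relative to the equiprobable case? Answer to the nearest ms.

The RT saving is b·ΔH. Equiprobable H₀ = log₂(8) = 3.0000 bits; with the given probabilities H = 2.7326 bits.
b·(H₀ − H) = 140 × (3.0000 − 2.7326) = 37.44 ms.

37 ms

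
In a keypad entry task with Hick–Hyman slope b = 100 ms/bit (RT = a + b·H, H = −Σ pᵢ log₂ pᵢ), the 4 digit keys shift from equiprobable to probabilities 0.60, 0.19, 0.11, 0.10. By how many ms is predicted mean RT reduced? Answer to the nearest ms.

42 ms

The RT saving is b·ΔH. Equiprobable H₀ = log₂(4) = 2.0000 bits; with the given probabilities H = 1.5799 bits.
b·(H₀ − H) = 100 × (2.0000 − 1.5799) = 42.01 ms.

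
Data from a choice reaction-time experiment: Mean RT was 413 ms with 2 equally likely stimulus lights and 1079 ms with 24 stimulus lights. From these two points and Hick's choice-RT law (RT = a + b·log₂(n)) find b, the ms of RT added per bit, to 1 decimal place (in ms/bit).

185.8 ms/bit

Slope: b = (1079 − 413) / (log₂ 24 − log₂ 2) = 666/3.5850 = 185.776 ms/bit.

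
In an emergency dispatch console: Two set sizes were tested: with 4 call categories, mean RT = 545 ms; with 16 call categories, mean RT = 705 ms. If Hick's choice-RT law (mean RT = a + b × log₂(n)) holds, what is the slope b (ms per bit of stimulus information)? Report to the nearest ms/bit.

80 ms/bit

b = (RT₂ − RT₁)/(log₂ n₂ − log₂ n₁) = (705 − 545)/(4 − 2) = 80 ms/bit.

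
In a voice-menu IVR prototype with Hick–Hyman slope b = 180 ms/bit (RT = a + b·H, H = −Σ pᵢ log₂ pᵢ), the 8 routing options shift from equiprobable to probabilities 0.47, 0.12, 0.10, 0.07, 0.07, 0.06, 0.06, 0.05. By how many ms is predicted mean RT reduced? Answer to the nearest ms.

Equiprobable entropy H₀ = log₂ 8 = 3.0000 bits.
Skewed entropy H = −Σ pᵢ log₂ pᵢ = 2.4515 bits.
ΔRT = b·(H₀ − H) = 180 × 0.5485 = 98.73 ms.

99 ms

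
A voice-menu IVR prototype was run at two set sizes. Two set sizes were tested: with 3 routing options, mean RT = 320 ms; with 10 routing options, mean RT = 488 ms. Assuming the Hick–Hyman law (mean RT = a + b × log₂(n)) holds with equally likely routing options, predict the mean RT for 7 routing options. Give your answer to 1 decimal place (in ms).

438.2 ms

Fit slope and intercept:
  b = (488 − 320) / (log₂ 10 − log₂ 3) = 168 / (3.3219 − 1.5850) = 96.720 ms/bit
  a = 320 − 96.720 × 1.5850 = 166.702 ms
Then RT(7) = 166.702 + 96.720 × log₂ 7 = 166.702 + 96.720 × 2.8074 ≈ 438.230 ms.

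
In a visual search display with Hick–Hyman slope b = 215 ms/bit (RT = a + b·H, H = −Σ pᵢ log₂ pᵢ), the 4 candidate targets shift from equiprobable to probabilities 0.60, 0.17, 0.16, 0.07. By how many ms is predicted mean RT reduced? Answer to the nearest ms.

Equiprobable entropy H₀ = log₂ 4 = 2.0000 bits.
Skewed entropy H = −Σ pᵢ log₂ pᵢ = 1.5683 bits.
ΔRT = b·(H₀ − H) = 215 × 0.4317 = 92.81 ms.

93 ms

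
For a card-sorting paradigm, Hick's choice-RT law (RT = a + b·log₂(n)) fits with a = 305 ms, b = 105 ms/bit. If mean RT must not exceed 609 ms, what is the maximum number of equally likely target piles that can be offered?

7

Information budget: (609 − 305)/105 = 2.8952 bits, so n ≤ 2^2.8952 = 7.440 → at most 7.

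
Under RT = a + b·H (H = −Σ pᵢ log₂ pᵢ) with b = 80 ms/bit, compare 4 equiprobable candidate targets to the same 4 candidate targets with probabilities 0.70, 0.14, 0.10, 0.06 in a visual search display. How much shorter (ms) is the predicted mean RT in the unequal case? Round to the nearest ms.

53 ms

The RT saving is b·ΔH. Equiprobable H₀ = log₂(4) = 2.0000 bits; with the given probabilities H = 1.3330 bits.
b·(H₀ − H) = 80 × (2.0000 − 1.3330) = 53.36 ms.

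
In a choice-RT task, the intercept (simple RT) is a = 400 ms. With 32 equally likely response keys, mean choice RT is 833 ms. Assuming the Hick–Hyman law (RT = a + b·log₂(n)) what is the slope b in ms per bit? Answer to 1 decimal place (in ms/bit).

86.6 ms/bit

b = (833 − 400) / log₂(32) = 433 / 5 = 86.600 ms/bit.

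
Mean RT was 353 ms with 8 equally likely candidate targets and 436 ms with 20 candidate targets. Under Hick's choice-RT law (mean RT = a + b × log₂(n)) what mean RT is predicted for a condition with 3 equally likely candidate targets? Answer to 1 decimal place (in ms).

264.2 ms

With log₂ n on the abscissa the relation is linear; from the two conditions:
  b = (436 − 353) / (log₂ 20 − log₂ 8) = 83 / (4.3219 − 3) = 62.787 ms/bit
  a = 353 − 62.787 × 3 = 164.639 ms
Then RT(3) = 164.639 + 62.787 × log₂ 3 = 164.639 + 62.787 × 1.5850 ≈ 264.154 ms.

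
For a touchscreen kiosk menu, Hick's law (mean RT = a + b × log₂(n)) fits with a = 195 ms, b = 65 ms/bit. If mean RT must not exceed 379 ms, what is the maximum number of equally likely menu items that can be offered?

7

Information budget: (379 − 195)/65 = 2.8308 bits, so n ≤ 2^2.8308 = 7.115 → at most 7.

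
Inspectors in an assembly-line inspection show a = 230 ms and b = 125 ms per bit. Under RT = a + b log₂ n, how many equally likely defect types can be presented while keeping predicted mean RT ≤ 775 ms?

20

Information budget: (775 − 230)/125 = 4.3600 bits, so n ≤ 2^4.3600 = 20.535 → at most 20.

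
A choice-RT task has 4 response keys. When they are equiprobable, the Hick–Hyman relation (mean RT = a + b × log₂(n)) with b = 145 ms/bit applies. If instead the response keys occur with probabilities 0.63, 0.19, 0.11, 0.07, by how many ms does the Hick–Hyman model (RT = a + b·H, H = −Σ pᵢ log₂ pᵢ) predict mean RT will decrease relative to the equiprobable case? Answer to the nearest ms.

The RT saving is b·ΔH. Equiprobable H₀ = log₂(4) = 2.0000 bits; with the given probabilities H = 1.4940 bits.
b·(H₀ − H) = 145 × (2.0000 − 1.4940) = 73.37 ms.

73 ms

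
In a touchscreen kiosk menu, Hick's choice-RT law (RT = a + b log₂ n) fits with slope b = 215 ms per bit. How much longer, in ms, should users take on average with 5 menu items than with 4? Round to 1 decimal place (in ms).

ΔRT = (a + b log₂ n₂) − (a + b log₂ n₁) = b·(log₂ n₂ − log₂ n₁).
log₂(5) − log₂(4) = 2.3219 − 2 = 0.3219.
ΔRT = 215 × 0.3219 = 69.215 ms.

69.2 ms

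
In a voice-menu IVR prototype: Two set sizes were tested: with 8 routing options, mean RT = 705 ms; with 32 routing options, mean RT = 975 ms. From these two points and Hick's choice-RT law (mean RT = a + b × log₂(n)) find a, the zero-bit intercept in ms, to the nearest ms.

b = (RT₂ − RT₁)/(log₂ n₂ − log₂ n₁) = (975 − 705)/(5 − 3) = 135 ms/bit.
Intercept: a = 705 − 135·log₂(8) = 300.000 ms.

300 ms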